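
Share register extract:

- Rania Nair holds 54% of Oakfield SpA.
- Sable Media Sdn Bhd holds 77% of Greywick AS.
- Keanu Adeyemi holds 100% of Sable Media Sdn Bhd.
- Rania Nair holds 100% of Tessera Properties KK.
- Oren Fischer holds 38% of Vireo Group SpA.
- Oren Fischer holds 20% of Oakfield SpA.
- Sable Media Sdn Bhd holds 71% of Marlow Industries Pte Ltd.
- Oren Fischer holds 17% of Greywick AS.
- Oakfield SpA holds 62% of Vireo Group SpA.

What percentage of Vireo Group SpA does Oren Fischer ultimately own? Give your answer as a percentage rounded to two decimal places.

50.40%

Oren reaches Vireo along 2 paths.
Via Oakfield: 20% × 62% = 12.4%.
Direct stake: 38% = 38%.
Total: 12.4% + 38% = 50.4%.
Rounded: 50.40%.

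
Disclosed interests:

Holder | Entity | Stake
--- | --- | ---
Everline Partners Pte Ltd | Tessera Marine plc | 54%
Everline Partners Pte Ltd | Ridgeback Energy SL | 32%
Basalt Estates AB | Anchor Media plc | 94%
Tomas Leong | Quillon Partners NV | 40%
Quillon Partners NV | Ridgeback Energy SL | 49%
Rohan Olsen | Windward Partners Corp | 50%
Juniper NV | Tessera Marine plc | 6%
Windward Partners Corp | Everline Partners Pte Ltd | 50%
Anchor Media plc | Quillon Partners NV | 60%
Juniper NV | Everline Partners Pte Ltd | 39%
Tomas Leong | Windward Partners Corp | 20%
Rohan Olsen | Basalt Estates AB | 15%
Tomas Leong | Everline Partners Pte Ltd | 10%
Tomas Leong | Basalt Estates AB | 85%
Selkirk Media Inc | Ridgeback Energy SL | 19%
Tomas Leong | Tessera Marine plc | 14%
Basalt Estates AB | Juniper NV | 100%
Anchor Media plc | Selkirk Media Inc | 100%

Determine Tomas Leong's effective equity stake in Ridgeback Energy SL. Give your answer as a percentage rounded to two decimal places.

75.28%

Tomas reaches Ridgeback along 6 paths.
Via Basalt → Anchor → Selkirk: 85% × 94% × 100% × 19% = 15.181%.
Via Quillon: 40% × 49% = 19.6%.
Via Basalt → Anchor → Quillon: 85% × 94% × 60% × 49% = 23.4906%.
Via Windward → Everline: 20% × 50% × 32% = 3.2%.
Via Basalt → Juniper → Everline: 85% × 100% × 39% × 32% = 10.608%.
Via Everline: 10% × 32% = 3.2%.
Total: 15.181% + 19.6% + 23.4906% + 3.2% + 10.608% + 3.2% = 75.2796%.
Rounded: 75.28%.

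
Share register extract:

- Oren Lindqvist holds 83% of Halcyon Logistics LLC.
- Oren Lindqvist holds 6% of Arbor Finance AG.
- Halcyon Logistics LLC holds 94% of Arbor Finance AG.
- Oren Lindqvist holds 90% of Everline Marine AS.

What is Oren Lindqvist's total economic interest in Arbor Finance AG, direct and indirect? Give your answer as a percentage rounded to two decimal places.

Oren reaches Arbor along 2 paths.
Via Halcyon: 83% × 94% = 78.02%.
Direct stake: 6% = 6%.
Total: 78.02% + 6% = 84.02%.

84.02%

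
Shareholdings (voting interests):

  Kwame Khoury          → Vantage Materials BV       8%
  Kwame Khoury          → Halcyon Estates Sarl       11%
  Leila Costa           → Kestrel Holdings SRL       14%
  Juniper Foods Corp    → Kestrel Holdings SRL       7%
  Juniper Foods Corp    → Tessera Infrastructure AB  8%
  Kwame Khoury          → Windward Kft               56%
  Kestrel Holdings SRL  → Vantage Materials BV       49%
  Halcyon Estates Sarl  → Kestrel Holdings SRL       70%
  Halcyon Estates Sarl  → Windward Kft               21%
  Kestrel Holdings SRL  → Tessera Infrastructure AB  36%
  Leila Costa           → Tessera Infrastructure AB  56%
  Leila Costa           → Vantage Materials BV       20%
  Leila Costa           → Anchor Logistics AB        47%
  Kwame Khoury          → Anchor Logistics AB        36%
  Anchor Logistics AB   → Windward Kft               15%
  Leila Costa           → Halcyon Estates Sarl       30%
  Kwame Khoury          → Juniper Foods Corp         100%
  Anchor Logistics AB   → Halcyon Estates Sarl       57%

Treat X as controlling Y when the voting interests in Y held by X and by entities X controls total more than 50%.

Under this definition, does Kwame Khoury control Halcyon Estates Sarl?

No

Kwame holds 100% of Juniper, so Kwame controls Juniper.
Kwame holds 56% of Windward, so Kwame controls Windward.
In Halcyon, Kwame's side holds only 11%, not > 50%.
So Kwame does not control Halcyon.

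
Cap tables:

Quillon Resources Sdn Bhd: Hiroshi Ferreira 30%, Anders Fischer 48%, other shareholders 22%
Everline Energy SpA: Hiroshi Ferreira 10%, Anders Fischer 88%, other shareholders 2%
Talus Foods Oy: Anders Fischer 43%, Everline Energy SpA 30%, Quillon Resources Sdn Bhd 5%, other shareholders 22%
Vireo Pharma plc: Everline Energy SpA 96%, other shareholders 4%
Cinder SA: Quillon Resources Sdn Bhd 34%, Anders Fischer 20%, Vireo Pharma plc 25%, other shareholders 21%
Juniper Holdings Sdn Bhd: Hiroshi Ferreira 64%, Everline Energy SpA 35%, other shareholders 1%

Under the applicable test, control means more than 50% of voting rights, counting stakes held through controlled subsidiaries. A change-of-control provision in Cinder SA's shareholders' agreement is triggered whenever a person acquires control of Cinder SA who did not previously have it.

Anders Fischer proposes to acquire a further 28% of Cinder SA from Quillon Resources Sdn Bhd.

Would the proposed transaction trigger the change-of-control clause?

The purchase adds only to Anders's holdings (Quillon's stake shrinks), so Anders is the only person who could newly come to control Cinder.
Anders holds 88% of Everline, so Anders controls Everline.
Anders and Everline together hold 43% + 30% = 73% of Talus, so Anders controls Talus.
Everline holds 96% of Vireo, so Anders controls Vireo.
In Cinder, Anders's side holds only 20% + 25% = 45%, not > 50%.
So before the transaction, Anders does not control Cinder.
After the purchase, Anders's direct stake in Cinder rises to 20% + 28% = 48%, and Quillon's stake falls to 6%.
Anders and Vireo together hold 48% + 25% = 73% of Cinder, so Anders controls Cinder.
Anders did not control Cinder before and does after, so the clause is triggered.

Yes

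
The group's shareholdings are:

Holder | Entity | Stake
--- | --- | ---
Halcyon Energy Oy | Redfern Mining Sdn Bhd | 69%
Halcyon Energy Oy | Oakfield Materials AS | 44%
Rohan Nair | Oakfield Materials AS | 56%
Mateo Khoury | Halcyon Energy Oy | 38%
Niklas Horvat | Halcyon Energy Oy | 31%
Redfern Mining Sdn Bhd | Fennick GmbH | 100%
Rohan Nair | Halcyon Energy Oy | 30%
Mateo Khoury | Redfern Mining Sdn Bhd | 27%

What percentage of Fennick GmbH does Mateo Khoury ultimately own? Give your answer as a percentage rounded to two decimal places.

Mateo reaches Fennick along 2 paths.
Via Redfern: 27% × 100% = 27%.
Via Halcyon → Redfern: 38% × 69% × 100% = 26.22%.
Total: 27% + 26.22% = 53.22%.

53.22%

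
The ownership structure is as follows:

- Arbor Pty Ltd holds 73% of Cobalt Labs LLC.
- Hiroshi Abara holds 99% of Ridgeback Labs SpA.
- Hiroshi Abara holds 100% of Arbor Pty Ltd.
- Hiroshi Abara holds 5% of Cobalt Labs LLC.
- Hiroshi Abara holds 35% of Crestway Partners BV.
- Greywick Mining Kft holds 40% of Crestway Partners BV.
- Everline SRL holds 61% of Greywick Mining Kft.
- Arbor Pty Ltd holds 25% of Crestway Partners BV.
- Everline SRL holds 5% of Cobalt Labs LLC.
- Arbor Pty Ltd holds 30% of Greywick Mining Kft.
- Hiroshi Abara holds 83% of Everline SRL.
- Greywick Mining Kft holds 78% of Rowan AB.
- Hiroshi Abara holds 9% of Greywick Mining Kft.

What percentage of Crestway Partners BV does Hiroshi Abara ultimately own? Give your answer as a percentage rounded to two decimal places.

Hiroshi reaches Crestway along 5 paths.
Via Arbor: 100% × 25% = 25%.
Via Greywick: 9% × 40% = 3.6%.
Via Everline → Greywick: 83% × 61% × 40% = 20.252%.
Via Arbor → Greywick: 100% × 30% × 40% = 12%.
Direct stake: 35% = 35%.
Total: 25% + 3.6% + 20.252% + 12% + 35% = 95.852%.
Rounded: 95.85%.

95.85%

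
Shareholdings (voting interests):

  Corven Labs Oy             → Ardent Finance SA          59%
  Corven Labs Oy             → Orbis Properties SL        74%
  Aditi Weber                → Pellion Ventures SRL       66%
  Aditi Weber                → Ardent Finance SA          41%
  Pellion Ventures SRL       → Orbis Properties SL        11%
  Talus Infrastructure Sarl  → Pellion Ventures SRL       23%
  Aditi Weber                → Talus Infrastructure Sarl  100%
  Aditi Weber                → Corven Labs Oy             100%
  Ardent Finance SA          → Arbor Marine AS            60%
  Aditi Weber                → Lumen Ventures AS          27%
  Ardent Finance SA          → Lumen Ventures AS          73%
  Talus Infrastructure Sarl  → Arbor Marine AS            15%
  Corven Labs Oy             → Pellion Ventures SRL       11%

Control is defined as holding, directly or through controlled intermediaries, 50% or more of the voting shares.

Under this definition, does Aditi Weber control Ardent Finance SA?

Aditi holds 100% of Corven, so Aditi controls Corven.
Aditi and Corven together hold 41% + 59% = 100% of Ardent, so Aditi controls Ardent.

Yes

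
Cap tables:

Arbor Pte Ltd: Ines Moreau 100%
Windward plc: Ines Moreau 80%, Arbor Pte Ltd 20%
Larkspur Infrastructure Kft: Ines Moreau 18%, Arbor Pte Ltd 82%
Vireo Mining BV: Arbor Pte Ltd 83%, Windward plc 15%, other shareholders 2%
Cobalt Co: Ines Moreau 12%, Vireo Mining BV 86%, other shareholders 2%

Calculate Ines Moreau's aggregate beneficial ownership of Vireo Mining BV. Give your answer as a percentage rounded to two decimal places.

Ines reaches Vireo along 3 paths.
Via Arbor: 100% × 83% = 83%.
Via Windward: 80% × 15% = 12%.
Via Arbor → Windward: 100% × 20% × 15% = 3%.
Total: 83% + 12% + 3% = 98%.
Rounded: 98.00%.

98.00%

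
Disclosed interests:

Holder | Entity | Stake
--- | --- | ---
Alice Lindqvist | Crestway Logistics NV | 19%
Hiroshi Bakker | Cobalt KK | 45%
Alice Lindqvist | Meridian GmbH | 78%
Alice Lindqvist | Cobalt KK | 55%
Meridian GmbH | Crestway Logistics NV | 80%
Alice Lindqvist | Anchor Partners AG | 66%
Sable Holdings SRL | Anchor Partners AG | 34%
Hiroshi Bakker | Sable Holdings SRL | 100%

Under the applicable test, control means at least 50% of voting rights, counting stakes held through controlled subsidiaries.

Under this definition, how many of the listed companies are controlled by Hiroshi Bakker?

Hiroshi holds 100% of Sable, so Hiroshi controls Sable.
No other company's threshold is met.
Hiroshi controls 1 company.

1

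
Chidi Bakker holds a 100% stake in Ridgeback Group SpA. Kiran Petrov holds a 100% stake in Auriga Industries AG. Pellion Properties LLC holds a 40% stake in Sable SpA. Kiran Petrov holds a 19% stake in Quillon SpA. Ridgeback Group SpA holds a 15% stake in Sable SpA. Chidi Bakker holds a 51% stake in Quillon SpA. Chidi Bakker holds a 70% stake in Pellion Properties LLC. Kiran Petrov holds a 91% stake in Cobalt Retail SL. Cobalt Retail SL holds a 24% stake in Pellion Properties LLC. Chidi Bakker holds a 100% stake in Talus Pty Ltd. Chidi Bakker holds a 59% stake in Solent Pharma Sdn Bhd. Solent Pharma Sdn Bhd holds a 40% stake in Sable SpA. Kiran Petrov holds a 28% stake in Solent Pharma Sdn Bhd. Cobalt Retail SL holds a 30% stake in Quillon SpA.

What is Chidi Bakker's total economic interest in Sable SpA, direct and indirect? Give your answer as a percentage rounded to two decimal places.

Chidi reaches Sable along 3 paths.
Via Ridgeback: 100% × 15% = 15%.
Via Pellion: 70% × 40% = 28%.
Via Solent: 59% × 40% = 23.6%.
Total: 15% + 28% + 23.6% = 66.6%.
Rounded: 66.60%.

66.60%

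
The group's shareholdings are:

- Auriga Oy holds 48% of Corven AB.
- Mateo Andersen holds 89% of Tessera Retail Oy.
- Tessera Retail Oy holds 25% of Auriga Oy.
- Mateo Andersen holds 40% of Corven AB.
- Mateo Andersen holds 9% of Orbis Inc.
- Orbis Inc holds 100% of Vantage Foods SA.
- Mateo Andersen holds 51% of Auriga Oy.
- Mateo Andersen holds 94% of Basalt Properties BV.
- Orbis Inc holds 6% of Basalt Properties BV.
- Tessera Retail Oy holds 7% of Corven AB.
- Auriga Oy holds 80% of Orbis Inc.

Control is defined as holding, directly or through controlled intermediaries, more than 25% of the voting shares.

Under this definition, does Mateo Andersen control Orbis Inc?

Yes

Mateo holds 89% of Tessera, so Mateo controls Tessera.
Mateo and Tessera together hold 51% + 25% = 76% of Auriga, so Mateo controls Auriga.
Auriga and Mateo together hold 80% + 9% = 89% of Orbis, so Mateo controls Orbis.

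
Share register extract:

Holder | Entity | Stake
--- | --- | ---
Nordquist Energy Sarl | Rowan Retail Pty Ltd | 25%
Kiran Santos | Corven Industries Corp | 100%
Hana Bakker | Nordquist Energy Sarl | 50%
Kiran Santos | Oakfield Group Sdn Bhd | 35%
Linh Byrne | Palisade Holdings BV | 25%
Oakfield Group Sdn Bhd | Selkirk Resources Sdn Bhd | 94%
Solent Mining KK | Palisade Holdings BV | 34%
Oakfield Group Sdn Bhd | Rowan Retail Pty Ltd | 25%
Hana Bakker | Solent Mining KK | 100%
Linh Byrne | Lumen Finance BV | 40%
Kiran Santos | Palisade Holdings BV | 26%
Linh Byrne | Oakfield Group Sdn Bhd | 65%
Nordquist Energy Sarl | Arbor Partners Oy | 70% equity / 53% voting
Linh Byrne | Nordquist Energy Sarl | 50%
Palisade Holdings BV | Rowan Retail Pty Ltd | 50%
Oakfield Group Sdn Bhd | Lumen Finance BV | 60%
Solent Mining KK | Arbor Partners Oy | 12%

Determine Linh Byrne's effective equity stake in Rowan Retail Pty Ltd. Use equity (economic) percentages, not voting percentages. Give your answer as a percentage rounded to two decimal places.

41.25%

Linh reaches Rowan along 3 paths.
Via Palisade: 25% × 50% = 12.5%.
Via Nordquist: 50% × 25% = 12.5%.
Via Oakfield: 65% × 25% = 16.25%.
Total: 12.5% + 12.5% + 16.25% = 41.25%.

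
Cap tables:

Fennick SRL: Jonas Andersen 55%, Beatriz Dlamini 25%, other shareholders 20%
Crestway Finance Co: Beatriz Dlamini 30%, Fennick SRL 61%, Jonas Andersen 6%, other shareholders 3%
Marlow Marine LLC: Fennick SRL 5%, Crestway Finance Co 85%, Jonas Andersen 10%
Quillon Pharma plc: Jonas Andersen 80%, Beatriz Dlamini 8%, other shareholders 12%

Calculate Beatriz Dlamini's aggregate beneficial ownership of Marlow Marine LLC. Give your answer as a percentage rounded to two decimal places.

39.71%

Beatriz reaches Marlow along 3 paths.
Via Fennick: 25% × 5% = 1.25%.
Via Crestway: 30% × 85% = 25.5%.
Via Fennick → Crestway: 25% × 61% × 85% = 12.9625%.
Total: 1.25% + 25.5% + 12.9625% = 39.7125%.
Rounded: 39.71%.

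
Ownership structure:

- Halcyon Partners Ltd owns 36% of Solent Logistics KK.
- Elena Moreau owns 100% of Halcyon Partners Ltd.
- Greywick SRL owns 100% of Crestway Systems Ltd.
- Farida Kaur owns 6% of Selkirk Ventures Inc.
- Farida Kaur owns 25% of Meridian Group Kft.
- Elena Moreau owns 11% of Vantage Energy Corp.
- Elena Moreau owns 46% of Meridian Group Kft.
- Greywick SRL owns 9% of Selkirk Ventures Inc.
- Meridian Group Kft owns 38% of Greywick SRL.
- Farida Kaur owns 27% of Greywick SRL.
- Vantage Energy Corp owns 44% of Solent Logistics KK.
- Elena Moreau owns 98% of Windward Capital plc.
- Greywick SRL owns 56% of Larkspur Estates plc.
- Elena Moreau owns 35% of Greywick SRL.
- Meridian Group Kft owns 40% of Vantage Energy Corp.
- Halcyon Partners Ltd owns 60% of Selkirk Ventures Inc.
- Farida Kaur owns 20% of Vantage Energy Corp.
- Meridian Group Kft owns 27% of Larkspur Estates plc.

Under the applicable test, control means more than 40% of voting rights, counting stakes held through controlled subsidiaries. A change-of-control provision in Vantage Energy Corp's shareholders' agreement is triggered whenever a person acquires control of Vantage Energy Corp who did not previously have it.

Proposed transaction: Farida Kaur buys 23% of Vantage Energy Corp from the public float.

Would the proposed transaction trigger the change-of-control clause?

Yes

The purchase changes only Farida's holdings, so Farida is the only person who could newly come to control Vantage.
Farida's largest direct stake is 27% in Greywick, which does not meet the threshold, so Farida controls no company.
In Vantage, Farida's side holds only 20%, not > 40%.
So before the transaction, Farida does not control Vantage.
After the purchase, Farida's direct stake in Vantage rises to 20% + 23% = 43%.
Farida holds 43% of Vantage, so Farida controls Vantage.
Farida did not control Vantage before and does after, so the clause is triggered.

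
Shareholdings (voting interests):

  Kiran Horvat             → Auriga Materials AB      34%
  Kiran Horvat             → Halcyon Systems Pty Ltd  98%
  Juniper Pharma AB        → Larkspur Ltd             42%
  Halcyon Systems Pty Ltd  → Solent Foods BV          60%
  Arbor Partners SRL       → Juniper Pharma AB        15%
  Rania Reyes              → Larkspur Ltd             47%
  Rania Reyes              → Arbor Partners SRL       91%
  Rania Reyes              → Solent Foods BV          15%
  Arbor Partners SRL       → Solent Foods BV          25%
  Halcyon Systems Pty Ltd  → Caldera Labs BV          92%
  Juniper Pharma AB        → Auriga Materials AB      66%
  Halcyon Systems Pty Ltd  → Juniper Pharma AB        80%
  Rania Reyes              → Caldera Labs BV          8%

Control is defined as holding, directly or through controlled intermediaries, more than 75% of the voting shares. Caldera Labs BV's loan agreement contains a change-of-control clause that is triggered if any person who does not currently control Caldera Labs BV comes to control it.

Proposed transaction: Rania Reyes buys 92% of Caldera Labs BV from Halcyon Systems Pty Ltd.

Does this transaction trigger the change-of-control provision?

Yes

The purchase adds only to Rania's holdings (Halcyon's stake shrinks), so Rania is the only person who could newly come to control Caldera.
Rania holds 91% of Arbor, so Rania controls Arbor.
In Caldera, Rania's side holds only 8%, not > 75%.
So before the transaction, Rania does not control Caldera.
After the purchase, Rania's direct stake in Caldera rises to 8% + 92% = 100%, and Halcyon's stake falls to 0%.
Rania holds 100% of Caldera, so Rania controls Caldera.
Rania did not control Caldera before and does after, so the clause is triggered.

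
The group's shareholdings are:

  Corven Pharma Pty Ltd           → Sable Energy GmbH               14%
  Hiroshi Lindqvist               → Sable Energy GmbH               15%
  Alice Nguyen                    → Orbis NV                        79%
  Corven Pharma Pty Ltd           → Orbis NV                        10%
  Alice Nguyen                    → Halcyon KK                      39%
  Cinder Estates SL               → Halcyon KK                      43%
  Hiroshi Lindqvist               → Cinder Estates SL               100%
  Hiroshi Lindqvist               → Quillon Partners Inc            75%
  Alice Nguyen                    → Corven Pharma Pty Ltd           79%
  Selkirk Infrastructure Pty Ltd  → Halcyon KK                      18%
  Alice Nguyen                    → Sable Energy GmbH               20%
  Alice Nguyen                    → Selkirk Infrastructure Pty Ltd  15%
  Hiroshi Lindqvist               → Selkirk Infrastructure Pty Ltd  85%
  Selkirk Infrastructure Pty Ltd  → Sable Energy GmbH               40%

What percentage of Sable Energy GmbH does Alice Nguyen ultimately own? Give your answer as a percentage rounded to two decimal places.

37.06%

Alice reaches Sable along 3 paths.
Via Selkirk: 15% × 40% = 6%.
Direct stake: 20% = 20%.
Via Corven: 79% × 14% = 11.06%.
Total: 6% + 20% + 11.06% = 37.06%.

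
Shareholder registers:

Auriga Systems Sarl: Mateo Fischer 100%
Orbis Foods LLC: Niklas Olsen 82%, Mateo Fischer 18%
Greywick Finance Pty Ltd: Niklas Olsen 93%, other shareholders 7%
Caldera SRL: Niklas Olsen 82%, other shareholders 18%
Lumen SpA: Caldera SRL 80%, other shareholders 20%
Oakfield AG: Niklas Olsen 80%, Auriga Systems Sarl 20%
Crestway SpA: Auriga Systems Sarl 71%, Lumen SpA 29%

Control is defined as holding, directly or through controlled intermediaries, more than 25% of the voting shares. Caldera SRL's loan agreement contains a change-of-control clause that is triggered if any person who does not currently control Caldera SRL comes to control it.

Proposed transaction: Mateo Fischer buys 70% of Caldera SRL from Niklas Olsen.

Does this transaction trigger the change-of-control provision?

The purchase adds only to Mateo's holdings (Niklas's stake shrinks), so Mateo is the only person who could newly come to control Caldera.
Mateo holds 100% of Auriga, so Mateo controls Auriga.
Auriga holds 71% of Crestway, so Mateo controls Crestway.
Neither Mateo nor any entity Mateo controls holds any voting interest in Caldera.
So before the transaction, Mateo does not control Caldera.
After the purchase, Mateo holds 70% of Caldera directly, and Niklas's stake falls to 12%.
Mateo holds 70% of Caldera, so Mateo controls Caldera.
Mateo did not control Caldera before and does after, so the clause is triggered.

Yes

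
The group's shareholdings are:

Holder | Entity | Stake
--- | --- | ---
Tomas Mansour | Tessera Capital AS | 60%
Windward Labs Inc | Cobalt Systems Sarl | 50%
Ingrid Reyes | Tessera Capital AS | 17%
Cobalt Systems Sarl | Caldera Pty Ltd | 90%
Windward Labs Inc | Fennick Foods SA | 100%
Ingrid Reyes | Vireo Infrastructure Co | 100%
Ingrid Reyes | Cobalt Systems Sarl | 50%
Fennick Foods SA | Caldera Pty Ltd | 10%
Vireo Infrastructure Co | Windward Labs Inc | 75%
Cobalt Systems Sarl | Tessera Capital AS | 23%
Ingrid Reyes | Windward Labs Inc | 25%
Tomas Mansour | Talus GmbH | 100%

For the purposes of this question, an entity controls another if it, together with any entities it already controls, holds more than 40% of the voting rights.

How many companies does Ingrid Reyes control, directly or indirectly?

5

Ingrid holds 100% of Vireo, so Ingrid controls Vireo.
Vireo and Ingrid together hold 75% + 25% = 100% of Windward, so Ingrid controls Windward.
Windward holds 100% of Fennick, so Ingrid controls Fennick.
Windward and Ingrid together hold 50% + 50% = 100% of Cobalt, so Ingrid controls Cobalt.
Cobalt and Fennick together hold 90% + 10% = 100% of Caldera, so Ingrid controls Caldera.
No other company's threshold is met.
Ingrid controls 5 companies.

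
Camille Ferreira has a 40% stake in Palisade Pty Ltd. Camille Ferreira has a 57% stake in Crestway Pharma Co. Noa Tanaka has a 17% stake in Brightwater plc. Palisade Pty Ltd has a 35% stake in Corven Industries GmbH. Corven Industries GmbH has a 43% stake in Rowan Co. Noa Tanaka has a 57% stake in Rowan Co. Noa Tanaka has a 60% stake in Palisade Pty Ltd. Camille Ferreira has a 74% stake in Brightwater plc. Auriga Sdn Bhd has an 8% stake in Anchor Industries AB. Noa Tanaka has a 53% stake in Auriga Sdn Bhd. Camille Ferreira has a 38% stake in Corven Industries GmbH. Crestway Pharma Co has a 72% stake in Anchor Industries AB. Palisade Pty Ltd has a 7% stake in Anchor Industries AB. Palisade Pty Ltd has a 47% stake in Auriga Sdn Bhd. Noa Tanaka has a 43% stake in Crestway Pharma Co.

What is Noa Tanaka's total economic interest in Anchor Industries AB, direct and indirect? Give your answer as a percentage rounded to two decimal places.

41.66%

Noa reaches Anchor along 4 paths.
Via Palisade: 60% × 7% = 4.2%.
Via Auriga: 53% × 8% = 4.24%.
Via Palisade → Auriga: 60% × 47% × 8% = 2.256%.
Via Crestway: 43% × 72% = 30.96%.
Total: 4.2% + 4.24% + 2.256% + 30.96% = 41.656%.
Rounded: 41.66%.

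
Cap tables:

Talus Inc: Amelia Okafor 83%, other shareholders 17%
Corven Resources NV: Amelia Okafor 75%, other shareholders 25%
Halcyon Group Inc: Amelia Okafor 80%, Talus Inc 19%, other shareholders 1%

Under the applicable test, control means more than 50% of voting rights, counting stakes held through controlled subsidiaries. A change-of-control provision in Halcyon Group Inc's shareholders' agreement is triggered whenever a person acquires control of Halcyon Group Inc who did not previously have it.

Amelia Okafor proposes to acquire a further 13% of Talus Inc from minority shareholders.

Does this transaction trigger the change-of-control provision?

No

The purchase changes only Amelia's holdings, so Amelia is the only person who could newly come to control Halcyon.
Amelia holds 83% of Talus, so Amelia controls Talus.
Amelia and Talus together hold 80% + 19% = 99% of Halcyon, so Amelia controls Halcyon.
So Amelia already controls Halcyon before the transaction.
After the purchase, Amelia's direct stake in Talus rises to 83% + 13% = 96%.
Amelia controlled Halcyon already, so this is not a new person acquiring control; every other person's position is unchanged or reduced.
No new person acquires control, so the clause is not triggered.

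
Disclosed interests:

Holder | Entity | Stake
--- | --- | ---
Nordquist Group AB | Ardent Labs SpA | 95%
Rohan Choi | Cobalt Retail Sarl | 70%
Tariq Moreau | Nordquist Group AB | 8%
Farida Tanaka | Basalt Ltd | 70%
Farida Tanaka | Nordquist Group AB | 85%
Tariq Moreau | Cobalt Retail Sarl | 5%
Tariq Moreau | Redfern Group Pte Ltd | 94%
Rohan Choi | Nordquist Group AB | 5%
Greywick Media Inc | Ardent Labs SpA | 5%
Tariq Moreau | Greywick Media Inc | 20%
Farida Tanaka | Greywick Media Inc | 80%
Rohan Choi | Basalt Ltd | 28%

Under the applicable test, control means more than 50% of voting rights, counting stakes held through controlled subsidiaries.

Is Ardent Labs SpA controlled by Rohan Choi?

No

Rohan holds 70% of Cobalt, so Rohan controls Cobalt.
Neither Rohan nor any entity Rohan controls holds any voting interest in Ardent.
So Rohan does not control Ardent.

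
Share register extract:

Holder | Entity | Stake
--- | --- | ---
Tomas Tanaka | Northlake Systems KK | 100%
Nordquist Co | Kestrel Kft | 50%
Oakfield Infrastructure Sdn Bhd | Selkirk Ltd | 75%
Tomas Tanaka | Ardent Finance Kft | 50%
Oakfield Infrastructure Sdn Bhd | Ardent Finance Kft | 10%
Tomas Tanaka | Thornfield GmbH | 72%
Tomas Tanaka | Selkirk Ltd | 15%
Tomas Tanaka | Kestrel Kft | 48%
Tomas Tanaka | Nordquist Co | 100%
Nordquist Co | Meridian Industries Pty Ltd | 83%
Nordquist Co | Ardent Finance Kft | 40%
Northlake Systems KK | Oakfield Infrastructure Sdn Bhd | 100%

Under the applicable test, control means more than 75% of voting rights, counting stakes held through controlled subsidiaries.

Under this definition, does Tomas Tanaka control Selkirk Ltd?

Yes

Tomas holds 100% of Northlake, so Tomas controls Northlake.
Northlake holds 100% of Oakfield, so Tomas controls Oakfield.
Tomas and Oakfield together hold 15% + 75% = 90% of Selkirk, so Tomas controls Selkirk.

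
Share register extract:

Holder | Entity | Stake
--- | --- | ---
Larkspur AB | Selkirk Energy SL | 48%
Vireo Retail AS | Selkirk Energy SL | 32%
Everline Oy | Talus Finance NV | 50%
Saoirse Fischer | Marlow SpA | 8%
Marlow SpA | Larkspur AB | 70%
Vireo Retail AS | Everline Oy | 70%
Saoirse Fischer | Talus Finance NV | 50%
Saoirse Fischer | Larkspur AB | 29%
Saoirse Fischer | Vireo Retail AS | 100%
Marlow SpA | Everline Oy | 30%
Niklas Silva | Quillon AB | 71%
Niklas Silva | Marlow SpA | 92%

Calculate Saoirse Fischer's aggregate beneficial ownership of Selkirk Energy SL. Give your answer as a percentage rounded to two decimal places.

Saoirse reaches Selkirk along 3 paths.
Via Larkspur: 29% × 48% = 13.92%.
Via Marlow → Larkspur: 8% × 70% × 48% = 2.688%.
Via Vireo: 100% × 32% = 32%.
Total: 13.92% + 2.688% + 32% = 48.608%.
Rounded: 48.61%.

48.61%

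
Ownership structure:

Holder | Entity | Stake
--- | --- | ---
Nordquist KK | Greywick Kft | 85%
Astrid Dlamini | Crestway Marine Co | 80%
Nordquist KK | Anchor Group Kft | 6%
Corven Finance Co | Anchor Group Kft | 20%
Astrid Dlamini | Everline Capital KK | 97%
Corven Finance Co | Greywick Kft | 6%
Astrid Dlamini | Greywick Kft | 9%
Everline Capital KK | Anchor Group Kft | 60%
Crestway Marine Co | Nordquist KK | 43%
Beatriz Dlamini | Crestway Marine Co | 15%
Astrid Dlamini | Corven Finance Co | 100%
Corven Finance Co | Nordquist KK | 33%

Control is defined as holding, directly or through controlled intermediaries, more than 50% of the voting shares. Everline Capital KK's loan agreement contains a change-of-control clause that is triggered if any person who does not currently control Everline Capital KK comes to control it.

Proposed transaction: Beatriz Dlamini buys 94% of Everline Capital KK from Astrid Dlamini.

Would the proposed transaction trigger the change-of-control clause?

The purchase adds only to Beatriz's holdings (Astrid's stake shrinks), so Beatriz is the only person who could newly come to control Everline.
Beatriz's largest direct stake is 15% in Crestway, which does not meet the threshold, so Beatriz controls no company.
Neither Beatriz nor any entity Beatriz controls holds any voting interest in Everline.
So before the transaction, Beatriz does not control Everline.
After the purchase, Beatriz holds 94% of Everline directly, and Astrid's stake falls to 3%.
Beatriz holds 94% of Everline, so Beatriz controls Everline.
Beatriz did not control Everline before and does after, so the clause is triggered.

Yes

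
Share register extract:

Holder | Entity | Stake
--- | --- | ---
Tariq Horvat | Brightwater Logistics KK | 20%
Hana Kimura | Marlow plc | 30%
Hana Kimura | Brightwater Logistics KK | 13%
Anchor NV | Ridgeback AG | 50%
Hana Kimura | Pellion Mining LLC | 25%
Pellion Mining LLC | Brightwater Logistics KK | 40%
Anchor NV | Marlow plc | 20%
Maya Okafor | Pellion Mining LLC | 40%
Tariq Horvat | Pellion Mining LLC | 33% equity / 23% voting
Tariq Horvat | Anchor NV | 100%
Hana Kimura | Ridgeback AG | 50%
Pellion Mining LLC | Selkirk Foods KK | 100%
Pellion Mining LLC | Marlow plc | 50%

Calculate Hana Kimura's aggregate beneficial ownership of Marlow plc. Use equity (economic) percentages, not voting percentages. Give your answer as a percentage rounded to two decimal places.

Hana reaches Marlow along 2 paths.
Via Pellion: 25% × 50% = 12.5%.
Direct stake: 30% = 30%.
Total: 12.5% + 30% = 42.5%.
Rounded: 42.50%.

42.50%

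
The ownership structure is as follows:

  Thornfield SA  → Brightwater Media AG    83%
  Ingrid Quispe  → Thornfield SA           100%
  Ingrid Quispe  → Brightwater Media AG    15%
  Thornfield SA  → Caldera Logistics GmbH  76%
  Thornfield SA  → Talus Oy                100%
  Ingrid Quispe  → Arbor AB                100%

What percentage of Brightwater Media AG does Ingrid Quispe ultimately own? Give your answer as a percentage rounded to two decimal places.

Ingrid reaches Brightwater along 2 paths.
Direct stake: 15% = 15%.
Via Thornfield: 100% × 83% = 83%.
Total: 15% + 83% = 98%.
Rounded: 98.00%.

98.00%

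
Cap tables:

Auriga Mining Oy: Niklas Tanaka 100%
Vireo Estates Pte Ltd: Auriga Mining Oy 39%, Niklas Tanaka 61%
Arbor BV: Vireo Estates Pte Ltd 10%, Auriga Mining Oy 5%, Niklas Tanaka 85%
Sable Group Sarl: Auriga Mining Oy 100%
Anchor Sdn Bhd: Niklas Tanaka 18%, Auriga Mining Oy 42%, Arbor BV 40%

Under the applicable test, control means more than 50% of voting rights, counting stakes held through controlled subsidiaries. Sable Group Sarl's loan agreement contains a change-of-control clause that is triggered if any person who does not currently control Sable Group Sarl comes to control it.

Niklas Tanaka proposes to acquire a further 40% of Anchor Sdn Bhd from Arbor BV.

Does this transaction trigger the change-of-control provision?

No

The purchase adds only to Niklas's holdings (Arbor's stake shrinks), so Niklas is the only person who could newly come to control Sable.
Niklas holds 100% of Auriga, so Niklas controls Auriga.
Auriga holds 100% of Sable, so Niklas controls Sable.
So Niklas already controls Sable before the transaction.
After the purchase, Niklas's direct stake in Anchor rises to 18% + 40% = 58%, and Arbor's stake falls to 0%.
Niklas controlled Sable already, so this is not a new person acquiring control; every other person's position is unchanged or reduced.
No new person acquires control, so the clause is not triggered.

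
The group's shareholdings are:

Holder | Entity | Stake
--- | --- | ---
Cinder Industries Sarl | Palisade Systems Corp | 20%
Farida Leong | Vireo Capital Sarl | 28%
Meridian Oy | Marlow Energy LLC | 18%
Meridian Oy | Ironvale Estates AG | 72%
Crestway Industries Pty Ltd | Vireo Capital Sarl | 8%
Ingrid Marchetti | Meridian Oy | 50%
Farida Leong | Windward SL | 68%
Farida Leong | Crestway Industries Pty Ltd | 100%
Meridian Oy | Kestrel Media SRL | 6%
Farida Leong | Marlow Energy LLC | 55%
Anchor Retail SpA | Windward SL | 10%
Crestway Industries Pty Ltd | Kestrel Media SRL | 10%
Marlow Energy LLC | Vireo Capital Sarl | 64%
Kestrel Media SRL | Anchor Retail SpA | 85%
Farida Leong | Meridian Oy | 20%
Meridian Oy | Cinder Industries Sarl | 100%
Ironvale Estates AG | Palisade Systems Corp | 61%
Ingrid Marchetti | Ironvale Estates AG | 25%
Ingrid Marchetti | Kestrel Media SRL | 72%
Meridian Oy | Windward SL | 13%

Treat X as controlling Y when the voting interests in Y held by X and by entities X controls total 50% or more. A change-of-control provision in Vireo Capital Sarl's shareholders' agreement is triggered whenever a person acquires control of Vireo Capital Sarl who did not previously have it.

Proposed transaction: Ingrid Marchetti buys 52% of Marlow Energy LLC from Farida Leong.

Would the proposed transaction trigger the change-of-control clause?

Yes

The purchase adds only to Ingrid's holdings (Farida's stake shrinks), so Ingrid is the only person who could newly come to control Vireo.
Ingrid holds 50% of Meridian, so Ingrid controls Meridian.
Meridian holds 100% of Cinder, so Ingrid controls Cinder.
Meridian and Ingrid together hold 6% + 72% = 78% of Kestrel, so Ingrid controls Kestrel.
Meridian and Ingrid together hold 72% + 25% = 97% of Ironvale, so Ingrid controls Ironvale.
Kestrel holds 85% of Anchor, so Ingrid controls Anchor.
Cinder and Ironvale together hold 20% + 61% = 81% of Palisade, so Ingrid controls Palisade.
Neither Ingrid nor any entity Ingrid controls holds any voting interest in Vireo.
So before the transaction, Ingrid does not control Vireo.
After the purchase, Ingrid holds 52% of Marlow directly, and Farida's stake falls to 3%.
Meridian and Ingrid together hold 18% + 52% = 70% of Marlow, so Ingrid controls Marlow.
Marlow holds 64% of Vireo, so Ingrid controls Vireo.
Ingrid did not control Vireo before and does after, so the clause is triggered.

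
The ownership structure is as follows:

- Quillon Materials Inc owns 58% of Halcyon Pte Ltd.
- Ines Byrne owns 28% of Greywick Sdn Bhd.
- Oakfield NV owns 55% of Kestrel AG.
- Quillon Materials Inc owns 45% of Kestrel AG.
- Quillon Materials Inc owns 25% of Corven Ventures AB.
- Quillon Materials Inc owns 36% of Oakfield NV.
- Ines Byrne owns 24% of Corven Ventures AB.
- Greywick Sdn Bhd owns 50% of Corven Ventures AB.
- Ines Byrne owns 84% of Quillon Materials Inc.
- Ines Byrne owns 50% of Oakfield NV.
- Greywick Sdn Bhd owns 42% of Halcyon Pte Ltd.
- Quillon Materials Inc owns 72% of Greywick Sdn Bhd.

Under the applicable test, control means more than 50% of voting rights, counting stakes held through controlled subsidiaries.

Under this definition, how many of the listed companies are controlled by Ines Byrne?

6

Ines holds 84% of Quillon, so Ines controls Quillon.
Ines and Quillon together hold 28% + 72% = 100% of Greywick, so Ines controls Greywick.
Ines and Quillon together hold 50% + 36% = 86% of Oakfield, so Ines controls Oakfield.
Oakfield and Quillon together hold 55% + 45% = 100% of Kestrel, so Ines controls Kestrel.
Greywick and Ines and Quillon together hold 50% + 24% + 25% = 99% of Corven, so Ines controls Corven.
Quillon and Greywick together hold 58% + 42% = 100% of Halcyon, so Ines controls Halcyon.
Ines controls 6 companies.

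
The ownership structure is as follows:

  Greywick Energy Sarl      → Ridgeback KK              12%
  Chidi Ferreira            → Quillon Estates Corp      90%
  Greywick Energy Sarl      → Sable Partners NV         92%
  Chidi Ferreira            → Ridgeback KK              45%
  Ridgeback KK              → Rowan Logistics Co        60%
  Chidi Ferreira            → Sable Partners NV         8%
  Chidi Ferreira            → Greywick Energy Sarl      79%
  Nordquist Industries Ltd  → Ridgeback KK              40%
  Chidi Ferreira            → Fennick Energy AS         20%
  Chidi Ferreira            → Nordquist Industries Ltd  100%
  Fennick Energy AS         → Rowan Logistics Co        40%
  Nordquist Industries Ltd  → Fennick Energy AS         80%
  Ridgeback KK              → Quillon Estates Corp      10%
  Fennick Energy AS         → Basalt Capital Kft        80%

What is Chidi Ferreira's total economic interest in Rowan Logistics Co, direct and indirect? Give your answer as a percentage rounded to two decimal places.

Chidi reaches Rowan along 5 paths.
Via Nordquist → Fennick: 100% × 80% × 40% = 32%.
Via Fennick: 20% × 40% = 8%.
Via Ridgeback: 45% × 60% = 27%.
Via Greywick → Ridgeback: 79% × 12% × 60% = 5.688%.
Via Nordquist → Ridgeback: 100% × 40% × 60% = 24%.
Total: 32% + 8% + 27% + 5.688% + 24% = 96.688%.
Rounded: 96.69%.

96.69%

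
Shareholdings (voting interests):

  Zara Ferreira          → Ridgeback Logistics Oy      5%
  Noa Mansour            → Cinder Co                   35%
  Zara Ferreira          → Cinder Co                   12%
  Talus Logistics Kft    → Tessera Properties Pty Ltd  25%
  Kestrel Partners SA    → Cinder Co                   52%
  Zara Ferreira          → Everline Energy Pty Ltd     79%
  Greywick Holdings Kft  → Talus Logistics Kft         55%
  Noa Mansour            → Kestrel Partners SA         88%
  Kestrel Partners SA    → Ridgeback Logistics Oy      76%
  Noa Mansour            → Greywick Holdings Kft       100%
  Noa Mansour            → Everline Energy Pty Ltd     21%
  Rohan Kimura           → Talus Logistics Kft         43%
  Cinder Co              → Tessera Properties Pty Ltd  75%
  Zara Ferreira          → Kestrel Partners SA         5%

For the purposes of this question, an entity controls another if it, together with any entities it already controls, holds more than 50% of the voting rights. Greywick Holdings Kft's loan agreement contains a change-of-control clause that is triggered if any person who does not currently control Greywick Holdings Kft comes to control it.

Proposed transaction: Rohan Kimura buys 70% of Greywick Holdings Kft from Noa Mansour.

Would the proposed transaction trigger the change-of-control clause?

The purchase adds only to Rohan's holdings (Noa's stake shrinks), so Rohan is the only person who could newly come to control Greywick.
Rohan's largest direct stake is 43% in Talus, which does not meet the threshold, so Rohan controls no company.
Neither Rohan nor any entity Rohan controls holds any voting interest in Greywick.
So before the transaction, Rohan does not control Greywick.
After the purchase, Rohan holds 70% of Greywick directly, and Noa's stake falls to 30%.
Rohan holds 70% of Greywick, so Rohan controls Greywick.
Rohan did not control Greywick before and does after, so the clause is triggered.

Yes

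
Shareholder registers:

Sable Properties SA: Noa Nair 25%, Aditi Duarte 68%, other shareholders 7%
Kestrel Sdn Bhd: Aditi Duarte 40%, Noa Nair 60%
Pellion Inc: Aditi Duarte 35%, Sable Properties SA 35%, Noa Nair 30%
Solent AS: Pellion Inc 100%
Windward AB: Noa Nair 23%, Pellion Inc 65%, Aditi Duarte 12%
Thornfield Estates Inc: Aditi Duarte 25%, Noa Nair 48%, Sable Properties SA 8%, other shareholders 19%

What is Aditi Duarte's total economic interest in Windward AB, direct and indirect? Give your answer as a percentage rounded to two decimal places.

Aditi reaches Windward along 3 paths.
Via Pellion: 35% × 65% = 22.75%.
Via Sable → Pellion: 68% × 35% × 65% = 15.47%.
Direct stake: 12% = 12%.
Total: 22.75% + 15.47% + 12% = 50.22%.

50.22%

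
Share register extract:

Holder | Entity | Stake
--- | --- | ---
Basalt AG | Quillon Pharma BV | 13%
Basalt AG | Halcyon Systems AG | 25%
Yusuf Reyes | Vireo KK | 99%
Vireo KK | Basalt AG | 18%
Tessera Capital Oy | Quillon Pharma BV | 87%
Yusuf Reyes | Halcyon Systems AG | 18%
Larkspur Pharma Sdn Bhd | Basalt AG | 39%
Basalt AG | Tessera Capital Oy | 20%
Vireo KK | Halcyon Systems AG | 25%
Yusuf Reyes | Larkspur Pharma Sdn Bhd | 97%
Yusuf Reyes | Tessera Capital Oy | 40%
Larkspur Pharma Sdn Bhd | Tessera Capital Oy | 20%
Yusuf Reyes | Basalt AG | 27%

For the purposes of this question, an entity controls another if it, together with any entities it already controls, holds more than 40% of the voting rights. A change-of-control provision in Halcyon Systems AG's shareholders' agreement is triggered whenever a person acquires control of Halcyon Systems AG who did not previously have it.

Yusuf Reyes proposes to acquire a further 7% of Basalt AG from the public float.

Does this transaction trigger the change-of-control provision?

No

The purchase changes only Yusuf's holdings, so Yusuf is the only person who could newly come to control Halcyon.
Yusuf holds 97% of Larkspur, so Yusuf controls Larkspur.
Yusuf holds 99% of Vireo, so Yusuf controls Vireo.
Yusuf and Larkspur and Vireo together hold 27% + 39% + 18% = 84% of Basalt, so Yusuf controls Basalt.
Vireo and Basalt and Yusuf together hold 25% + 25% + 18% = 68% of Halcyon, so Yusuf controls Halcyon.
So Yusuf already controls Halcyon before the transaction.
After the purchase, Yusuf's direct stake in Basalt rises to 27% + 7% = 34%.
Yusuf controlled Halcyon already, so this is not a new person acquiring control; every other person's position is unchanged or reduced.
No new person acquires control, so the clause is not triggered.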